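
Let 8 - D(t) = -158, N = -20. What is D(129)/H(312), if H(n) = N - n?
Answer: -½ ≈ -0.50000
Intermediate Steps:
D(t) = 166 (D(t) = 8 - 1*(-158) = 8 + 158 = 166)
H(n) = -20 - n
D(129)/H(312) = 166/(-20 - 1*312) = 166/(-20 - 312) = 166/(-332) = 166*(-1/332) = -½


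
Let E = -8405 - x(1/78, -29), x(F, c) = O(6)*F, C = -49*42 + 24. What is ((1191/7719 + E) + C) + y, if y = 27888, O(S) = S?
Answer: 583654189/33449 ≈ 17449.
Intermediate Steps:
C = -2034 (C = -2058 + 24 = -2034)
x(F, c) = 6*F
E = -109266/13 (E = -8405 - 6/78 = -8405 - 1*1/13 = -8405 - 1/13 = -109266/13 ≈ -8405.1)
((1191/7719 + E) + C) + y = ((1191/7719 - 109266/13) - 2034) + 27888 = ((1191*(1/7719) - 109266/13) - 2034) + 27888 = ((397/2573 - 109266/13) - 2034) + 27888 = (-281136257/33449 - 2034) + 27888 = -349171523/33449 + 27888 = 583654189/33449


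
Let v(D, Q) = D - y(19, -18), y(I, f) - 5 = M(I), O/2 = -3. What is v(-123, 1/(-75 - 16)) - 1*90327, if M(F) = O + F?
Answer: -90468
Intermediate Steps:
O = -6 (O = 2*(-3) = -6)
M(F) = -6 + F
y(I, f) = -1 + I (y(I, f) = 5 + (-6 + I) = -1 + I)
v(D, Q) = -18 + D (v(D, Q) = D - (-1 + 19) = D - 1*18 = D - 18 = -18 + D)
v(-123, 1/(-75 - 16)) - 1*90327 = (-18 - 123) - 1*90327 = -141 - 90327 = -90468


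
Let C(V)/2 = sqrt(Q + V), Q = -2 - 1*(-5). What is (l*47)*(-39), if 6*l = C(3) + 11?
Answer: -6721/2 - 611*sqrt(6) ≈ -4857.1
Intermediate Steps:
Q = 3 (Q = -2 + 5 = 3)
C(V) = 2*sqrt(3 + V)
l = 11/6 + sqrt(6)/3 (l = (2*sqrt(3 + 3) + 11)/6 = (2*sqrt(6) + 11)/6 = (11 + 2*sqrt(6))/6 = 11/6 + sqrt(6)/3 ≈ 2.6498)
(l*47)*(-39) = ((11/6 + sqrt(6)/3)*47)*(-39) = (517/6 + 47*sqrt(6)/3)*(-39) = -6721/2 - 611*sqrt(6)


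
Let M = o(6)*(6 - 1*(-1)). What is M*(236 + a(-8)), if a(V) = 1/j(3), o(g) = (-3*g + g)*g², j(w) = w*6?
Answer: -713832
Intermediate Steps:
j(w) = 6*w
o(g) = -2*g³ (o(g) = (-2*g)*g² = -2*g³)
M = -3024 (M = (-2*6³)*(6 - 1*(-1)) = (-2*216)*(6 + 1) = -432*7 = -3024)
a(V) = 1/18 (a(V) = 1/(6*3) = 1/18)
M*(236 + a(-8)) = -3024*(236 + 1/18) = -3024*4249/18 = -713832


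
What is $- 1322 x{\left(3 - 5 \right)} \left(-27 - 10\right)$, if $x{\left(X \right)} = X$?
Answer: $-97828$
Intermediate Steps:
$- 1322 x{\left(3 - 5 \right)} \left(-27 - 10\right) = - 1322 \left(3 - 5\right) \left(-27 - 10\right) = - 1322 \left(3 - 5\right) \left(-37\right) = - 1322 \left(\left(-2\right) \left(-37\right)\right) = \left(-1322\right) 74 = -97828$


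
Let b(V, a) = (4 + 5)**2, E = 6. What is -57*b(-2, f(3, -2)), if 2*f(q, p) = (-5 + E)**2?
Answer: -4617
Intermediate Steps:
f(q, p) = 1/2 (f(q, p) = (-5 + 6)**2/2 = (1/2)*1**2 = (1/2)*1 = 1/2)
b(V, a) = 81 (b(V, a) = 9**2 = 81)
-57*b(-2, f(3, -2)) = -57*81 = -4617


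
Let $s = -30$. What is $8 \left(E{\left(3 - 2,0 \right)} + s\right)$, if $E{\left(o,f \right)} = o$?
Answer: $-232$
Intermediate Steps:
$8 \left(E{\left(3 - 2,0 \right)} + s\right) = 8 \left(\left(3 - 2\right) - 30\right) = 8 \left(1 - 30\right) = 8 \left(-29\right) = -232$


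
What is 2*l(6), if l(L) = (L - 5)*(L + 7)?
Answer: 26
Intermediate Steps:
l(L) = (-5 + L)*(7 + L)
2*l(6) = 2*(-35 + 6² + 2*6) = 2*(-35 + 36 + 12) = 2*13 = 26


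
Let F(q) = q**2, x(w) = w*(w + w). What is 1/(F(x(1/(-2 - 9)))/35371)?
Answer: 517866811/4 ≈ 1.2947e+8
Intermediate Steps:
x(w) = 2*w**2 (x(w) = w*(2*w) = 2*w**2)
1/(F(x(1/(-2 - 9)))/35371) = 1/((2*(1/(-2 - 9))**2)**2/35371) = 1/((2*(1/(-11))**2)**2*(1/35371)) = 1/((2*(-1/11)**2)**2*(1/35371)) = 1/((2*(1/121))**2*(1/35371)) = 1/((2/121)**2*(1/35371)) = 1/((4/14641)*(1/35371)) = 1/(4/517866811) = 517866811/4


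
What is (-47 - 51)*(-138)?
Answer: 13524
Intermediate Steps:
(-47 - 51)*(-138) = -98*(-138) = 13524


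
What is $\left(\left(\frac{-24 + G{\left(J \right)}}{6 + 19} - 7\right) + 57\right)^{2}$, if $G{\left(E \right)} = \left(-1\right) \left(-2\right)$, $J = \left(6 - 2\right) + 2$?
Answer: $\frac{1507984}{625} \approx 2412.8$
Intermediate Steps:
$J = 6$ ($J = 4 + 2 = 6$)
$G{\left(E \right)} = 2$
$\left(\left(\frac{-24 + G{\left(J \right)}}{6 + 19} - 7\right) + 57\right)^{2} = \left(\left(\frac{-24 + 2}{6 + 19} - 7\right) + 57\right)^{2} = \left(\left(- \frac{22}{25} - 7\right) + 57\right)^{2} = \left(- \frac{197}{25} + 57\right)^{2} = \left(\frac{1228}{25}\right)^{2} = \frac{1507984}{625}$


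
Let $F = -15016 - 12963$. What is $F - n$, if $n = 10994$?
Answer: $-38973$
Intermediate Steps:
$F = -27979$
$F - n = -27979 - 10994 = -38973$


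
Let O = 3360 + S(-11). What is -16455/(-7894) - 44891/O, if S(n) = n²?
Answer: -297089699/27479014 ≈ -10.812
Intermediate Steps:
O = 3481 (O = 3360 + (-11)² = 3360 + 121 = 3481)
-16455/(-7894) - 44891/O = -16455/(-7894) - 44891/3481 = -16455*(-1/7894) - 44891*1/3481 = 16455/7894 - 44891/3481 = -297089699/27479014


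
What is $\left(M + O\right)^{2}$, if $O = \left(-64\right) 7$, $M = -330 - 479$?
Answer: $1580049$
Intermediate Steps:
$M = -809$ ($M = -330 - 479 = -809$)
$O = -448$
$\left(M + O\right)^{2} = \left(-809 - 448\right)^{2} = \left(-1257\right)^{2} = 1580049$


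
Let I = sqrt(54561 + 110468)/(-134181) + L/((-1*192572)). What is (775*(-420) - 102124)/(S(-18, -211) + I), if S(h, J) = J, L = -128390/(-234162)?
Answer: 10195315980340339156089453739869449376/5030614980537270005996206385818313 - 360103385950074626617251893376*sqrt(165029)/5030614980537270005996206385818313 ≈ 2026.6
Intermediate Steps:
L = 64195/117081 (L = -128390*(-1/234162) = 64195/117081 ≈ 0.54830)
I = -64195/22546522332 - sqrt(165029)/134181 (I = sqrt(54561 + 110468)/(-134181) + 64195/(117081*((-1*192572))) = sqrt(165029)*(-1/134181) + (64195/117081)/(-192572) = -sqrt(165029)/134181 + (64195/117081)*(-1/192572) = -sqrt(165029)/134181 - 64195/22546522332 = -64195/22546522332 - sqrt(165029)/134181 ≈ -0.0030304)
(775*(-420) - 102124)/(S(-18, -211) + I) = (775*(-420) - 102124)/(-211 + (-64195/22546522332 - sqrt(165029)/134181)) = (-325500 - 102124)/(-4757316276247/22546522332 - sqrt(165029)/134181) = -427624/(-4757316276247/22546522332 - sqrt(165029)/134181)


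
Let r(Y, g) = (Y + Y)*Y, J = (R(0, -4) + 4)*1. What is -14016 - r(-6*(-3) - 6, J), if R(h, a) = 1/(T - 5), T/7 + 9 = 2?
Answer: -14304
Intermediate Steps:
T = -49 (T = -63 + 7*2 = -63 + 14 = -49)
R(h, a) = -1/54 (R(h, a) = 1/(-49 - 5) = 1/(-54) = -1/54)
J = 215/54 (J = (-1/54 + 4)*1 = (215/54)*1 = 215/54 ≈ 3.9815)
r(Y, g) = 2*Y**2 (r(Y, g) = (2*Y)*Y = 2*Y**2)
-14016 - r(-6*(-3) - 6, J) = -14016 - 2*(-6*(-3) - 6)**2 = -14016 - 2*(18 - 6)**2 = -14016 - 2*12**2 = -14016 - 2*144 = -14016 - 1*288 = -14016 - 288 = -14304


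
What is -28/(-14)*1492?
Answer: 2984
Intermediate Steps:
-28/(-14)*1492 = -28*(-1/14)*1492 = 2*1492 = 2984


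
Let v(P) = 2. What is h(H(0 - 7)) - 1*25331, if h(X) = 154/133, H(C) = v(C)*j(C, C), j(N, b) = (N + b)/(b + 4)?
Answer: -481267/19 ≈ -25330.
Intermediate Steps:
j(N, b) = (N + b)/(4 + b)
H(C) = 4*C/(4 + C) (H(C) = 2*((C + C)/(4 + C)) = 2*((2*C)/(4 + C)) = 2*(2*C/(4 + C)) = 4*C/(4 + C))
h(X) = 22/19 (h(X) = 154*(1/133) = 22/19)
h(H(0 - 7)) - 1*25331 = 22/19 - 1*25331 = 22/19 - 25331 = -481267/19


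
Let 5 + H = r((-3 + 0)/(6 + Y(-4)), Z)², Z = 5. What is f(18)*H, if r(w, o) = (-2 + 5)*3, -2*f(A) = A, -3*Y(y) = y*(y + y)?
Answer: -684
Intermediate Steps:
Y(y) = -2*y²/3 (Y(y) = -y*(y + y)/3 = -y*2*y/3 = -2*y²/3)
f(A) = -A/2
r(w, o) = 9 (r(w, o) = 3*3 = 9)
H = 76 (H = -5 + 9² = -5 + 81 = 76)
f(18)*H = -½*18*76 = -9*76 = -684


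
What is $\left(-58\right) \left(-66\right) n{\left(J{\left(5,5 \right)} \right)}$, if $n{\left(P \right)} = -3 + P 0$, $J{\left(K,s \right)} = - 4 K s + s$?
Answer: $-11484$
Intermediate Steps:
$J{\left(K,s \right)} = s - 4 K s$ ($J{\left(K,s \right)} = - 4 K s + s = s - 4 K s$)
$n{\left(P \right)} = -3$ ($n{\left(P \right)} = -3 + 0 = -3$)
$\left(-58\right) \left(-66\right) n{\left(J{\left(5,5 \right)} \right)} = \left(-58\right) \left(-66\right) \left(-3\right) = 3828 \left(-3\right) = -11484$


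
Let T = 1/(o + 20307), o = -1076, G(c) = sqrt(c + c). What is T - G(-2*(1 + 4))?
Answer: 1/19231 - 2*I*sqrt(5) ≈ 5.1999e-5 - 4.4721*I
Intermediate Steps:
G(c) = sqrt(2)*sqrt(c) (G(c) = sqrt(2*c) = sqrt(2)*sqrt(c))
T = 1/19231 (T = 1/(-1076 + 20307) = 1/19231 ≈ 5.1999e-5)
T - G(-2*(1 + 4)) = 1/19231 - sqrt(2)*sqrt(-2*(1 + 4)) = 1/19231 - sqrt(2)*sqrt(-2*5) = 1/19231 - sqrt(2)*sqrt(-10) = 1/19231 - sqrt(2)*I*sqrt(10) = 1/19231 - 2*I*sqrt(5)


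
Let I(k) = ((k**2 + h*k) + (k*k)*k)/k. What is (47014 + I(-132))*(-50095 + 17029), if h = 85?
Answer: -2129152806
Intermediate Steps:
I(k) = (k**2 + k**3 + 85*k)/k (I(k) = ((k**2 + 85*k) + (k*k)*k)/k = ((k**2 + 85*k) + k**2*k)/k = ((k**2 + 85*k) + k**3)/k = (k**2 + k**3 + 85*k)/k)
(47014 + I(-132))*(-50095 + 17029) = (47014 + (85 - 132 + (-132)**2))*(-50095 + 17029) = (47014 + (85 - 132 + 17424))*(-33066) = (47014 + 17377)*(-33066) = 64391*(-33066) = -2129152806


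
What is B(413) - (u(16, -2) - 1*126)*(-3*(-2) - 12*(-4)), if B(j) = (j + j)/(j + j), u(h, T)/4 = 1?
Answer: 6589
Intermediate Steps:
u(h, T) = 4 (u(h, T) = 4*1 = 4)
B(j) = 1 (B(j) = (2*j)/((2*j)) = (2*j)*(1/(2*j)) = 1)
B(413) - (u(16, -2) - 1*126)*(-3*(-2) - 12*(-4)) = 1 - (4 - 1*126)*(-3*(-2) - 12*(-4)) = 1 - (4 - 126)*(6 + 48) = 1 - (-122)*54 = 1 - 1*(-6588) = 1 + 6588 = 6589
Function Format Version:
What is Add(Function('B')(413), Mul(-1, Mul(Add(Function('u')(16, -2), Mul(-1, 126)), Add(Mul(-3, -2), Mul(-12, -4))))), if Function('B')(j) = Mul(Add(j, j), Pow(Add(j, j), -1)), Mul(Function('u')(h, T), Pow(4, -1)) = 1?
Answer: 6589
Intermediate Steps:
Function('u')(h, T) = 4 (Function('u')(h, T) = Mul(4, 1) = 4)
Function('B')(j) = 1 (Function('B')(j) = Mul(Mul(2, j), Pow(Mul(2, j), -1)) = Mul(Mul(2, j), Mul(Rational(1, 2), Pow(j, -1))) = 1)
Add(Function('B')(413), Mul(-1, Mul(Add(Function('u')(16, -2), Mul(-1, 126)), Add(Mul(-3, -2), Mul(-12, -4))))) = Add(1, Mul(-1, Mul(Add(4, Mul(-1, 126)), Add(Mul(-3, -2), Mul(-12, -4))))) = Add(1, Mul(-1, Mul(Add(4, -126), Add(6, 48)))) = Add(1, Mul(-1, Mul(-122, 54))) = Add(1, Mul(-1, -6588)) = Add(1, 6588) = 6589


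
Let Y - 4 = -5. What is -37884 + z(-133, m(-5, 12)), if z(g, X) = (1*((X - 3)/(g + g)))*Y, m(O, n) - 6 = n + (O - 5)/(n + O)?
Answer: -3712627/98 ≈ -37884.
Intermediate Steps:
m(O, n) = 6 + n + (-5 + O)/(O + n) (m(O, n) = 6 + (n + (O - 5)/(n + O)) = 6 + (n + (-5 + O)/(O + n)) = 6 + n + (-5 + O)/(O + n))
Y = -1 (Y = 4 - 5 = -1)
z(g, X) = -(-3 + X)/(2*g) (z(g, X) = (1*((X - 3)/(g + g)))*(-1) = (1*((-3 + X)/((2*g))))*(-1) = (1*((-3 + X)*(1/(2*g))))*(-1) = (1*((-3 + X)/(2*g)))*(-1) = ((-3 + X)/(2*g))*(-1) = -(-3 + X)/(2*g))
-37884 + z(-133, m(-5, 12)) = -37884 + (½)*(3 - (-5 + 12² + 6*12 + 7*(-5) - 5*12)/(-5 + 12))/(-133) = -37884 + (½)*(-1/133)*(3 - (-5 + 144 + 72 - 35 - 60)/7) = -37884 + (½)*(-1/133)*(3 - 116/7) = -37884 + (½)*(-1/133)*(-95/7) = -37884 + 5/98 = -3712627/98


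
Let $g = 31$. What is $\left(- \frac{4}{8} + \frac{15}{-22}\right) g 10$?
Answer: $- \frac{4030}{11} \approx -366.36$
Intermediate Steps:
$\left(- \frac{4}{8} + \frac{15}{-22}\right) g 10 = \left(- \frac{4}{8} + \frac{15}{-22}\right) 31 \cdot 10 = \left(\left(-4\right) \frac{1}{8} + 15 \left(- \frac{1}{22}\right)\right) 31 \cdot 10 = \left(- \frac{1}{2} - \frac{15}{22}\right) 31 \cdot 10 = \left(- \frac{13}{11}\right) 31 \cdot 10 = \left(- \frac{403}{11}\right) 10 = - \frac{4030}{11}$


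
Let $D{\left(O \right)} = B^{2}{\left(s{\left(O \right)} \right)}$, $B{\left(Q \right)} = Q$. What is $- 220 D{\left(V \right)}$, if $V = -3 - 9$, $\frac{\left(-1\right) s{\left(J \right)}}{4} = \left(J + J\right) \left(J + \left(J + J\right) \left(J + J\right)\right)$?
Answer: $-644946001920$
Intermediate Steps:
$s{\left(J \right)} = - 8 J \left(J + 4 J^{2}\right)$ ($s{\left(J \right)} = - 4 \left(J + J\right) \left(J + \left(J + J\right) \left(J + J\right)\right) = - 4 \cdot 2 J \left(J + 2 J 2 J\right) = - 4 \cdot 2 J \left(J + 4 J^{2}\right) = - 8 J \left(J + 4 J^{2}\right)$)
$V = -12$ ($V = -3 - 9 = -12$)
$D{\left(O \right)} = O^{4} \left(-8 - 32 O\right)^{2}$ ($D{\left(O \right)} = \left(O^{2} \left(-8 - 32 O\right)\right)^{2} = O^{4} \left(-8 - 32 O\right)^{2}$)
$- 220 D{\left(V \right)} = - 220 \cdot 64 \left(-12\right)^{4} \left(1 + 4 \left(-12\right)\right)^{2} = - 220 \cdot 64 \cdot 20736 \left(1 - 48\right)^{2} = - 220 \cdot 64 \cdot 20736 \left(-47\right)^{2} = - 220 \cdot 64 \cdot 20736 \cdot 2209 = \left(-220\right) 2931572736 = -644946001920$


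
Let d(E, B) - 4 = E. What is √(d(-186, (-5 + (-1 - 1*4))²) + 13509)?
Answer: √13327 ≈ 115.44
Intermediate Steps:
d(E, B) = 4 + E
√(d(-186, (-5 + (-1 - 1*4))²) + 13509) = √((4 - 186) + 13509) = √(-182 + 13509) = √13327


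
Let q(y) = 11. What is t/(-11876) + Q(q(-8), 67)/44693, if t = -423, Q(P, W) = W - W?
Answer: 423/11876 ≈ 0.035618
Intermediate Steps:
Q(P, W) = 0
t/(-11876) + Q(q(-8), 67)/44693 = -423/(-11876) + 0/44693 = -423*(-1/11876) + 0*(1/44693) = 423/11876 + 0 = 423/11876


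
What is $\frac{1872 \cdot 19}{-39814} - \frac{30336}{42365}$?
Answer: $- \frac{1357317912}{843360055} \approx -1.6094$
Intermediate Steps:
$\frac{1872 \cdot 19}{-39814} - \frac{30336}{42365} = 35568 \left(- \frac{1}{39814}\right) - \frac{30336}{42365} = - \frac{17784}{19907} - \frac{30336}{42365} = - \frac{1357317912}{843360055}$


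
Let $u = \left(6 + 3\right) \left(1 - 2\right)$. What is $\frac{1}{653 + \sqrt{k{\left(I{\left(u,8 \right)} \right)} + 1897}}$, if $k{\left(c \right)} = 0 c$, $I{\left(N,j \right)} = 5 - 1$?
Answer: $\frac{653}{424512} - \frac{\sqrt{1897}}{424512} \approx 0.0014356$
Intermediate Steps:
$u = -9$ ($u = 9 \left(-1\right) = -9$)
$I{\left(N,j \right)} = 4$ ($I{\left(N,j \right)} = 5 - 1 = 4$)
$k{\left(c \right)} = 0$
$\frac{1}{653 + \sqrt{k{\left(I{\left(u,8 \right)} \right)} + 1897}} = \frac{1}{653 + \sqrt{0 + 1897}} = \frac{1}{653 + \sqrt{1897}}$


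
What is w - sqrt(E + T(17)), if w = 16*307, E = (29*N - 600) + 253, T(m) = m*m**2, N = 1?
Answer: 4912 - sqrt(4595) ≈ 4844.2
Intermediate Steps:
T(m) = m**3
E = -318 (E = (29*1 - 600) + 253 = (29 - 600) + 253 = -571 + 253 = -318)
w = 4912
w - sqrt(E + T(17)) = 4912 - sqrt(-318 + 17**3) = 4912 - sqrt(-318 + 4913) = 4912 - sqrt(4595)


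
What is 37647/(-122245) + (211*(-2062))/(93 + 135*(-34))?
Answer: 53017300531/549735765 ≈ 96.441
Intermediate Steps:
37647/(-122245) + (211*(-2062))/(93 + 135*(-34)) = 37647*(-1/122245) - 435082/(93 - 4590) = -37647/122245 - 435082/(-4497) = -37647/122245 - 435082*(-1/4497) = -37647/122245 + 435082/4497 = 53017300531/549735765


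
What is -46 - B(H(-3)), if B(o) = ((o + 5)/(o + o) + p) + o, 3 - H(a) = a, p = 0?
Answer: -635/12 ≈ -52.917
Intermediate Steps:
H(a) = 3 - a
B(o) = o + (5 + o)/(2*o) (B(o) = ((o + 5)/(o + o) + 0) + o = ((5 + o)/((2*o)) + 0) + o = ((5 + o)*(1/(2*o)) + 0) + o = ((5 + o)/(2*o) + 0) + o = (5 + o)/(2*o) + o = o + (5 + o)/(2*o))
-46 - B(H(-3)) = -46 - (½ + (3 - 1*(-3)) + 5/(2*(3 - 1*(-3)))) = -46 - (½ + (3 + 3) + 5/(2*(3 + 3))) = -46 - (½ + 6 + (5/2)/6) = -46 - (½ + 6 + (5/2)*(⅙)) = -46 - (½ + 6 + 5/12) = -46 - 1*83/12 = -46 - 83/12 = -635/12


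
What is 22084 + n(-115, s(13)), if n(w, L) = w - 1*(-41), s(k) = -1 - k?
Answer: 22010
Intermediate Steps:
n(w, L) = 41 + w (n(w, L) = w + 41 = 41 + w)
22084 + n(-115, s(13)) = 22084 + (41 - 115) = 22084 - 74 = 22010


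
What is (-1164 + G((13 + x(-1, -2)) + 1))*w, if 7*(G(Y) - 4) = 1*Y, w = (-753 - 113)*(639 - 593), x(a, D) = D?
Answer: 322990288/7 ≈ 4.6141e+7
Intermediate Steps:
w = -39836 (w = -866*46 = -39836)
G(Y) = 4 + Y/7 (G(Y) = 4 + (1*Y)/7 = 4 + Y/7)
(-1164 + G((13 + x(-1, -2)) + 1))*w = (-1164 + (4 + ((13 - 2) + 1)/7))*(-39836) = (-1164 + (4 + (11 + 1)/7))*(-39836) = (-1164 + (4 + (⅐)*12))*(-39836) = (-1164 + (4 + 12/7))*(-39836) = (-1164 + 40/7)*(-39836) = -8108/7*(-39836) = 322990288/7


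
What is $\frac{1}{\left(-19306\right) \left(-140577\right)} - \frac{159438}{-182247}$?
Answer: $\frac{144237157862801}{164871544411938} \approx 0.87485$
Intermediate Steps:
$\frac{1}{\left(-19306\right) \left(-140577\right)} - \frac{159438}{-182247} = \left(- \frac{1}{19306}\right) \left(- \frac{1}{140577}\right) - - \frac{53146}{60749} = \frac{1}{2713979562} + \frac{53146}{60749} = \frac{144237157862801}{164871544411938}$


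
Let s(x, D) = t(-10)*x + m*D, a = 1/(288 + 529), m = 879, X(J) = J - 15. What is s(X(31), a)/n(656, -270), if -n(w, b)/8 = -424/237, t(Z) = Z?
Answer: -30772317/2771264 ≈ -11.104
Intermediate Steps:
X(J) = -15 + J
n(w, b) = 3392/237 (n(w, b) = -(-3392)/237 = -8*(-424/237) = 3392/237)
a = 1/817 ≈ 0.0012240
s(x, D) = -10*x + 879*D
s(X(31), a)/n(656, -270) = (-10*(-15 + 31) + 879*(1/817))/(3392/237) = (-10*16 + 879/817)*(237/3392) = (-160 + 879/817)*(237/3392) = -129841/817*237/3392 = -30772317/2771264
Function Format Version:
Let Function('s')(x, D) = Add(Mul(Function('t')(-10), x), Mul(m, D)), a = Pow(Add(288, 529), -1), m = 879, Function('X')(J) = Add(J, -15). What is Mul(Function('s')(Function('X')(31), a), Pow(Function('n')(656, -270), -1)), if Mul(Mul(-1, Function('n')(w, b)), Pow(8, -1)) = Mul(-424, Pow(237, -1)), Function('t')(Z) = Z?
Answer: Rational(-30772317, 2771264) ≈ -11.104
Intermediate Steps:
Function('X')(J) = Add(-15, J)
Function('n')(w, b) = Rational(3392, 237) (Function('n')(w, b) = Mul(-8, Mul(-424, Pow(237, -1))) = Mul(-8, Mul(-424, Rational(1, 237))) = Mul(-8, Rational(-424, 237)) = Rational(3392, 237))
a = Rational(1, 817) (a = Pow(817, -1) = Rational(1, 817) ≈ 0.0012240)
Function('s')(x, D) = Add(Mul(-10, x), Mul(879, D))
Mul(Function('s')(Function('X')(31), a), Pow(Function('n')(656, -270), -1)) = Mul(Add(Mul(-10, Add(-15, 31)), Mul(879, Rational(1, 817))), Pow(Rational(3392, 237), -1)) = Mul(Add(Mul(-10, 16), Rational(879, 817)), Rational(237, 3392)) = Mul(Add(-160, Rational(879, 817)), Rational(237, 3392)) = Mul(Rational(-129841, 817), Rational(237, 3392)) = Rational(-30772317, 2771264)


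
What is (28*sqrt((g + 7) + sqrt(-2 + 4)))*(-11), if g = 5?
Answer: -308*sqrt(12 + sqrt(2)) ≈ -1128.1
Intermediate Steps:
(28*sqrt((g + 7) + sqrt(-2 + 4)))*(-11) = (28*sqrt((5 + 7) + sqrt(-2 + 4)))*(-11) = (28*sqrt(12 + sqrt(2)))*(-11) = -308*sqrt(12 + sqrt(2))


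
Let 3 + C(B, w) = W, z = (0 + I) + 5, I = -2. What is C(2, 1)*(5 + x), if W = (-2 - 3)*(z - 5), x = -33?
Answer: -196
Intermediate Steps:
z = 3 (z = (0 - 2) + 5 = -2 + 5 = 3)
W = 10 (W = (-2 - 3)*(3 - 5) = -5*(-2) = 10)
C(B, w) = 7 (C(B, w) = -3 + 10 = 7)
C(2, 1)*(5 + x) = 7*(5 - 33) = 7*(-28) = -196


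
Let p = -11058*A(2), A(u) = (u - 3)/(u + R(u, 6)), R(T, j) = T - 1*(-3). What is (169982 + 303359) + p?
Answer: 3324445/7 ≈ 4.7492e+5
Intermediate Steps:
R(T, j) = 3 + T (R(T, j) = T + 3 = 3 + T)
A(u) = (-3 + u)/(3 + 2*u) (A(u) = (u - 3)/(u + (3 + u)) = (-3 + u)/(3 + 2*u))
p = 11058/7 (p = -11058*(-3 + 2)/(3 + 2*2) = -11058*(-1)/(3 + 4) = -11058*(-1)/7 = -11058*(-1/7) = 11058/7 ≈ 1579.7)
(169982 + 303359) + p = (169982 + 303359) + 11058/7 = 473341 + 11058/7 = 3324445/7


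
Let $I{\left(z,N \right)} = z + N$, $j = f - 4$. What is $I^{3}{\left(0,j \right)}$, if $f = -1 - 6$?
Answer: $-1331$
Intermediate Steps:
$f = -7$ ($f = -1 - 6 = -7$)
$j = -11$ ($j = -7 - 4 = -11$)
$I{\left(z,N \right)} = N + z$
$I^{3}{\left(0,j \right)} = \left(-11 + 0\right)^{3} = \left(-11\right)^{3} = -1331$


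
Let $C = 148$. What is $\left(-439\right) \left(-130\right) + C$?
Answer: $57218$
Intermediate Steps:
$\left(-439\right) \left(-130\right) + C = \left(-439\right) \left(-130\right) + 148 = 57070 + 148 = 57218$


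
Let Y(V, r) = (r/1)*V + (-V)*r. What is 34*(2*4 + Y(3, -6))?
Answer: 272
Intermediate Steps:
Y(V, r) = 0 (Y(V, r) = (r*1)*V - V*r = r*V - V*r = V*r - V*r = 0)
34*(2*4 + Y(3, -6)) = 34*(2*4 + 0) = 34*(8 + 0) = 34*8 = 272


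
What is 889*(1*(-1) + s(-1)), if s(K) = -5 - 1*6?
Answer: -10668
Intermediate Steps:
s(K) = -11 (s(K) = -5 - 6 = -11)
889*(1*(-1) + s(-1)) = 889*(1*(-1) - 11) = 889*(-1 - 11) = 889*(-12) = -10668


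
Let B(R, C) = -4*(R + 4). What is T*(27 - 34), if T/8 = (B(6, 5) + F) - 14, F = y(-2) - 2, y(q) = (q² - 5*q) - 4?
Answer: 2576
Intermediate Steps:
B(R, C) = -16 - 4*R (B(R, C) = -4*(4 + R) = -16 - 4*R)
y(q) = -4 + q² - 5*q
F = 8 (F = (-4 + (-2)² - 5*(-2)) - 2 = (-4 + 4 + 10) - 2 = 10 - 2 = 8)
T = -368 (T = 8*(((-16 - 4*6) + 8) - 14) = 8*(((-16 - 24) + 8) - 14) = 8*((-40 + 8) - 14) = 8*(-32 - 14) = 8*(-46) = -368)
T*(27 - 34) = -368*(27 - 34) = -368*(-7) = 2576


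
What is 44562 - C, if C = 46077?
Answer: -1515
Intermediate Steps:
44562 - C = 44562 - 1*46077 = 44562 - 46077 = -1515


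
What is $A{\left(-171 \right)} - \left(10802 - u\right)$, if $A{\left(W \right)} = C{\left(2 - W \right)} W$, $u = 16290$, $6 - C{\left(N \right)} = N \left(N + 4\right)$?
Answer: $5240653$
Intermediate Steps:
$C{\left(N \right)} = 6 - N \left(4 + N\right)$ ($C{\left(N \right)} = 6 - N \left(N + 4\right) = 6 - N \left(4 + N\right)$)
$A{\left(W \right)} = W \left(-2 - \left(2 - W\right)^{2} + 4 W\right)$ ($A{\left(W \right)} = \left(6 - \left(2 - W\right)^{2} - 4 \left(2 - W\right)\right) W = \left(6 - \left(2 - W\right)^{2} + \left(-8 + 4 W\right)\right) W = \left(-2 - \left(2 - W\right)^{2} + 4 W\right) W = W \left(-2 - \left(2 - W\right)^{2} + 4 W\right)$)
$A{\left(-171 \right)} - \left(10802 - u\right) = - 171 \left(-6 - \left(-171\right)^{2} + 8 \left(-171\right)\right) - \left(10802 - 16290\right) = - 171 \left(-6 - 29241 - 1368\right) - \left(10802 - 16290\right) = - 171 \left(-6 - 29241 - 1368\right) - -5488 = \left(-171\right) \left(-30615\right) + 5488 = 5235165 + 5488 = 5240653$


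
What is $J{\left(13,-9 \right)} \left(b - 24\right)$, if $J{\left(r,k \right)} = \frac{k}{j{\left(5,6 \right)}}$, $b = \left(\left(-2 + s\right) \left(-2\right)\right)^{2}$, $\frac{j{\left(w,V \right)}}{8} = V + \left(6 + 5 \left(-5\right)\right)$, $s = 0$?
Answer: $- \frac{9}{13} \approx -0.69231$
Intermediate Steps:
$j{\left(w,V \right)} = -152 + 8 V$ ($j{\left(w,V \right)} = 8 \left(V + \left(6 + 5 \left(-5\right)\right)\right) = 8 \left(V + \left(6 - 25\right)\right) = 8 \left(V - 19\right) = 8 \left(-19 + V\right) = -152 + 8 V$)
$b = 16$ ($b = \left(\left(-2 + 0\right) \left(-2\right)\right)^{2} = \left(\left(-2\right) \left(-2\right)\right)^{2} = 4^{2} = 16$)
$J{\left(r,k \right)} = - \frac{k}{104}$ ($J{\left(r,k \right)} = \frac{k}{-152 + 8 \cdot 6} = \frac{k}{-152 + 48} = \frac{k}{-104} = k \left(- \frac{1}{104}\right) = - \frac{k}{104}$)
$J{\left(13,-9 \right)} \left(b - 24\right) = \left(- \frac{1}{104}\right) \left(-9\right) \left(16 - 24\right) = \frac{9}{104} \left(-8\right) = - \frac{9}{13}$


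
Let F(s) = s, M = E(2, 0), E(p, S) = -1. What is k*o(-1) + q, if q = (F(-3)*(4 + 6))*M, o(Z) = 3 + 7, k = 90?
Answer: 930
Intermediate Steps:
M = -1
o(Z) = 10
q = 30 (q = -3*(4 + 6)*(-1) = -3*10*(-1) = -30*(-1) = 30)
k*o(-1) + q = 90*10 + 30 = 900 + 30 = 930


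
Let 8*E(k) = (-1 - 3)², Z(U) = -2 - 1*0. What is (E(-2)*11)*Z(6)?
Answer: -44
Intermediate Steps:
Z(U) = -2 (Z(U) = -2 + 0 = -2)
E(k) = 2 (E(k) = (-1 - 3)²/8 = (⅛)*(-4)² = (⅛)*16 = 2)
(E(-2)*11)*Z(6) = (2*11)*(-2) = 22*(-2) = -44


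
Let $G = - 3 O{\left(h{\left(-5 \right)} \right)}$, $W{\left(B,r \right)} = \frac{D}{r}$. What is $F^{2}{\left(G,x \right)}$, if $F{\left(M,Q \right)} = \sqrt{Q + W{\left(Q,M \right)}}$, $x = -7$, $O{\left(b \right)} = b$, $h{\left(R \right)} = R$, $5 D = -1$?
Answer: $- \frac{526}{75} \approx -7.0133$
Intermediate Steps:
$D = - \frac{1}{5}$ ($D = \frac{1}{5} \left(-1\right) = - \frac{1}{5} \approx -0.2$)
$W{\left(B,r \right)} = - \frac{1}{5 r}$
$G = 15$ ($G = \left(-3\right) \left(-5\right) = 15$)
$F{\left(M,Q \right)} = \sqrt{Q - \frac{1}{5 M}}$
$F^{2}{\left(G,x \right)} = \left(\frac{\sqrt{- \frac{5}{15} + 25 \left(-7\right)}}{5}\right)^{2} = \left(\frac{\sqrt{\left(-5\right) \frac{1}{15} - 175}}{5}\right)^{2} = \left(\frac{\sqrt{- \frac{1}{3} - 175}}{5}\right)^{2} = \left(\frac{\sqrt{- \frac{526}{3}}}{5}\right)^{2} = \left(\frac{\frac{1}{3} i \sqrt{1578}}{5}\right)^{2} = \left(\frac{i \sqrt{1578}}{15}\right)^{2} = - \frac{526}{75}$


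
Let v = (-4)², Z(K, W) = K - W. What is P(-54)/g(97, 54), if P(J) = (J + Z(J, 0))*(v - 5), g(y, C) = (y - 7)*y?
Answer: -66/485 ≈ -0.13608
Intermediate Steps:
v = 16
g(y, C) = y*(-7 + y) (g(y, C) = (-7 + y)*y = y*(-7 + y))
P(J) = 22*J (P(J) = (J + (J - 1*0))*(16 - 5) = (J + (J + 0))*11 = (J + J)*11 = (2*J)*11 = 22*J)
P(-54)/g(97, 54) = (22*(-54))/((97*(-7 + 97))) = -1188/(97*90) = -1188/8730 = -1188*1/8730 = -66/485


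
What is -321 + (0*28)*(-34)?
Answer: -321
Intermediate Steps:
-321 + (0*28)*(-34) = -321 + 0*(-34) = -321 + 0 = -321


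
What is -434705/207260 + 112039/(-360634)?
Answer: -17999060611/7474500284 ≈ -2.4081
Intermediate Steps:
-434705/207260 + 112039/(-360634) = -434705*1/207260 + 112039*(-1/360634) = -86941/41452 - 112039/360634 = -17999060611/7474500284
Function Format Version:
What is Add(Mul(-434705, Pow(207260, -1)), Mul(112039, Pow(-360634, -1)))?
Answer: Rational(-17999060611, 7474500284) ≈ -2.4081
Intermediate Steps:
Add(Mul(-434705, Pow(207260, -1)), Mul(112039, Pow(-360634, -1))) = Add(Mul(-434705, Rational(1, 207260)), Mul(112039, Rational(-1, 360634))) = Add(Rational(-86941, 41452), Rational(-112039, 360634)) = Rational(-17999060611, 7474500284)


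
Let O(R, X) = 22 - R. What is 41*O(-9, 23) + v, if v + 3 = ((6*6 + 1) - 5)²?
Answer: 2292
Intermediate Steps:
v = 1021 (v = -3 + ((6*6 + 1) - 5)² = -3 + ((36 + 1) - 5)² = -3 + (37 - 5)² = -3 + 32² = -3 + 1024 = 1021)
41*O(-9, 23) + v = 41*(22 - 1*(-9)) + 1021 = 41*(22 + 9) + 1021 = 41*31 + 1021 = 1271 + 1021 = 2292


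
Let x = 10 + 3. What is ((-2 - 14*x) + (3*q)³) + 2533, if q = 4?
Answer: 4077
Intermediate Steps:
x = 13
((-2 - 14*x) + (3*q)³) + 2533 = ((-2 - 14*13) + (3*4)³) + 2533 = ((-2 - 182) + 12³) + 2533 = (-184 + 1728) + 2533 = 1544 + 2533 = 4077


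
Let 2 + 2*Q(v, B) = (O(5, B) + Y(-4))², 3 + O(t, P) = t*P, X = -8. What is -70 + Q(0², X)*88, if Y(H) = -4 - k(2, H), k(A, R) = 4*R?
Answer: 42126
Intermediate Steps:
O(t, P) = -3 + P*t (O(t, P) = -3 + t*P = -3 + P*t)
Y(H) = -4 - 4*H
Q(v, B) = -1 + (9 + 5*B)²/2 (Q(v, B) = -1 + ((-3 + B*5) + (-4 - 4*(-4)))²/2 = -1 + ((-3 + 5*B) + (-4 + 16))²/2 = -1 + ((-3 + 5*B) + 12)²/2 = -1 + (9 + 5*B)²/2)
-70 + Q(0², X)*88 = -70 + (-1 + (9 + 5*(-8))²/2)*88 = -70 + (-1 + (9 - 40)²/2)*88 = -70 + (-1 + (½)*(-31)²)*88 = -70 + (-1 + (½)*961)*88 = -70 + (-1 + 961/2)*88 = -70 + (959/2)*88 = -70 + 42196 = 42126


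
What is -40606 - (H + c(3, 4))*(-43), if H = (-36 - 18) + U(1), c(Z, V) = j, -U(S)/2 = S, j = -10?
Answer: -43444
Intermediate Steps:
U(S) = -2*S
c(Z, V) = -10
H = -56 (H = (-36 - 18) - 2*1 = -54 - 2 = -56)
-40606 - (H + c(3, 4))*(-43) = -40606 - (-56 - 10)*(-43) = -40606 - (-66)*(-43) = -40606 - 1*2838 = -40606 - 2838 = -43444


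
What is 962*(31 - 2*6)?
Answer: 18278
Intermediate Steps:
962*(31 - 2*6) = 962*(31 - 1*12) = 962*(31 - 12) = 962*19 = 18278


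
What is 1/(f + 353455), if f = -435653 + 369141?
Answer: 1/286943 ≈ 3.4850e-6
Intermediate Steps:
f = -66512
1/(f + 353455) = 1/(-66512 + 353455) = 1/286943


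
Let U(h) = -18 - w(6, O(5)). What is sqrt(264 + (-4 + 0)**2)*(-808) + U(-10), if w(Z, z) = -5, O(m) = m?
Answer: -13 - 1616*sqrt(70) ≈ -13533.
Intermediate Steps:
U(h) = -13 (U(h) = -18 - 1*(-5) = -18 + 5 = -13)
sqrt(264 + (-4 + 0)**2)*(-808) + U(-10) = sqrt(264 + (-4 + 0)**2)*(-808) - 13 = sqrt(264 + (-4)**2)*(-808) - 13 = sqrt(264 + 16)*(-808) - 13 = sqrt(280)*(-808) - 13 = (2*sqrt(70))*(-808) - 13 = -1616*sqrt(70) - 13 = -13 - 1616*sqrt(70)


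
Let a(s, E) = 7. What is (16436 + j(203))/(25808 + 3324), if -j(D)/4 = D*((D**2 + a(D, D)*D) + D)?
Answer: -8690990/7283 ≈ -1193.3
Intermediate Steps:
j(D) = -4*D*(D**2 + 8*D) (j(D) = -4*D*((D**2 + 7*D) + D) = -4*D*(D**2 + 8*D))
(16436 + j(203))/(25808 + 3324) = (16436 + 4*203**2*(-8 - 1*203))/(25808 + 3324) = (16436 + 4*41209*(-8 - 203))/29132 = (16436 + 4*41209*(-211))*(1/29132) = (16436 - 34780396)*(1/29132) = -34763960*1/29132 = -8690990/7283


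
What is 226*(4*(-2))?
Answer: -1808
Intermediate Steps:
226*(4*(-2)) = 226*(-8) = -1808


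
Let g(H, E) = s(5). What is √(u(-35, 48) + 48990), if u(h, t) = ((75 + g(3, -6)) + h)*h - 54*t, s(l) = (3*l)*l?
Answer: √42373 ≈ 205.85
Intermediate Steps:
s(l) = 3*l²
g(H, E) = 75 (g(H, E) = 3*5² = 3*25 = 75)
u(h, t) = -54*t + h*(150 + h) (u(h, t) = ((75 + 75) + h)*h - 54*t = (150 + h)*h - 54*t = h*(150 + h) - 54*t = -54*t + h*(150 + h))
√(u(-35, 48) + 48990) = √(((-35)² - 54*48 + 150*(-35)) + 48990) = √((1225 - 2592 - 5250) + 48990) = √(-6617 + 48990) = √42373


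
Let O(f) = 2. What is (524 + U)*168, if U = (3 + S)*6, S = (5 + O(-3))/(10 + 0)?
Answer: 458808/5 ≈ 91762.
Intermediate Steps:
S = 7/10 (S = (5 + 2)/(10 + 0) = 7/10 ≈ 0.70000)
U = 111/5 (U = (3 + 7/10)*6 = (37/10)*6 = 111/5 ≈ 22.200)
(524 + U)*168 = (524 + 111/5)*168 = (2731/5)*168 = 458808/5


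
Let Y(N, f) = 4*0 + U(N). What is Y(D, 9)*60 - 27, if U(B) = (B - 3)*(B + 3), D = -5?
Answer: 933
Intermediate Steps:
U(B) = (-3 + B)*(3 + B)
Y(N, f) = -9 + N**2 (Y(N, f) = 4*0 + (-9 + N**2) = 0 + (-9 + N**2) = -9 + N**2)
Y(D, 9)*60 - 27 = (-9 + (-5)**2)*60 - 27 = (-9 + 25)*60 - 27 = 16*60 - 27 = 960 - 27 = 933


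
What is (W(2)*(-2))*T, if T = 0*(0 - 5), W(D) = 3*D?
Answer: 0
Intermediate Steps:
T = 0 (T = 0*(-5) = 0)
(W(2)*(-2))*T = ((3*2)*(-2))*0 = (6*(-2))*0 = -12*0 = 0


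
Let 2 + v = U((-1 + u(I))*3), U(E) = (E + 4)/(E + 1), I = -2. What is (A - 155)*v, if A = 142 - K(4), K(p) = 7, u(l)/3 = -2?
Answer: 23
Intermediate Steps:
u(l) = -6 (u(l) = 3*(-2) = -6)
A = 135 (A = 142 - 1*7 = 142 - 7 = 135)
U(E) = (4 + E)/(1 + E)
v = -23/20 (v = -2 + (4 + (-1 - 6)*3)/(1 + (-1 - 6)*3) = -2 + (4 - 7*3)/(1 - 7*3) = -2 + (4 - 21)/(1 - 21) = -2 - 17/(-20) = -2 - 1/20*(-17) = -2 + 17/20 = -23/20 ≈ -1.1500)
(A - 155)*v = (135 - 155)*(-23/20) = -20*(-23/20) = 23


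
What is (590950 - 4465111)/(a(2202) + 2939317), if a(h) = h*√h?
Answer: -11387387288037/8628907360081 + 8530902522*√2202/8628907360081 ≈ -1.2733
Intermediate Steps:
a(h) = h^(3/2)
(590950 - 4465111)/(a(2202) + 2939317) = (590950 - 4465111)/(2202^(3/2) + 2939317) = -3874161/(2202*√2202 + 2939317) = -3874161/(2939317 + 2202*√2202)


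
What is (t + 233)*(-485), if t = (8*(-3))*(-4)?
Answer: -159565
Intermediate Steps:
t = 96 (t = -24*(-4) = 96)
(t + 233)*(-485) = (96 + 233)*(-485) = 329*(-485) = -159565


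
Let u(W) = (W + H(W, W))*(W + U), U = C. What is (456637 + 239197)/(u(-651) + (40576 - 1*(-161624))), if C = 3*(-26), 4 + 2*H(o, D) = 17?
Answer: 1391668/1344081 ≈ 1.0354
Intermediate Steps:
H(o, D) = 13/2 (H(o, D) = -2 + (1/2)*17 = -2 + 17/2 = 13/2)
C = -78
U = -78
u(W) = (-78 + W)*(13/2 + W) (u(W) = (W + 13/2)*(W - 78) = (13/2 + W)*(-78 + W) = (-78 + W)*(13/2 + W))
(456637 + 239197)/(u(-651) + (40576 - 1*(-161624))) = (456637 + 239197)/((-507 + (-651)**2 - 143/2*(-651)) + (40576 - 1*(-161624))) = 695834/((-507 + 423801 + 93093/2) + (40576 + 161624)) = 695834/(939681/2 + 202200) = 695834/(1344081/2) = 695834*(2/1344081) = 1391668/1344081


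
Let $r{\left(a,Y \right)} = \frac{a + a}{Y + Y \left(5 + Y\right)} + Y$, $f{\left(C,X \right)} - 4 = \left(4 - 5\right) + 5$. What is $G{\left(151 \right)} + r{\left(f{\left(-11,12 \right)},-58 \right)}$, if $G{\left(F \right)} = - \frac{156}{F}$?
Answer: $- \frac{3360276}{56927} \approx -59.028$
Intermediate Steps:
$f{\left(C,X \right)} = 8$ ($f{\left(C,X \right)} = 4 + \left(\left(4 - 5\right) + 5\right) = 4 + \left(-1 + 5\right) = 4 + 4 = 8$)
$r{\left(a,Y \right)} = Y + \frac{2 a}{Y + Y \left(5 + Y\right)}$ ($r{\left(a,Y \right)} = \frac{2 a}{Y + Y \left(5 + Y\right)} + Y = Y + \frac{2 a}{Y + Y \left(5 + Y\right)}$)
$G{\left(151 \right)} + r{\left(f{\left(-11,12 \right)},-58 \right)} = - \frac{156}{151} + \frac{\left(-58\right)^{3} + 2 \cdot 8 + 6 \left(-58\right)^{2}}{\left(-58\right) \left(6 - 58\right)} = \left(-156\right) \frac{1}{151} - \frac{-195112 + 16 + 6 \cdot 3364}{58 \left(-52\right)} = - \frac{156}{151} - - \frac{-195112 + 16 + 20184}{3016} = - \frac{156}{151} - \left(- \frac{1}{3016}\right) \left(-174912\right) = - \frac{156}{151} - \frac{21864}{377} = - \frac{3360276}{56927}$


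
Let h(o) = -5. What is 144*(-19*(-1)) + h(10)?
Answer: 2731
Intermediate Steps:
144*(-19*(-1)) + h(10) = 144*(-19*(-1)) - 5 = 144*19 - 5 = 2736 - 5 = 2731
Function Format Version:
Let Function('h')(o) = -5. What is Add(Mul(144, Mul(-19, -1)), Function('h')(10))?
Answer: 2731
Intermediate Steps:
Add(Mul(144, Mul(-19, -1)), Function('h')(10)) = Add(Mul(144, Mul(-19, -1)), -5) = Add(Mul(144, 19), -5) = Add(2736, -5) = 2731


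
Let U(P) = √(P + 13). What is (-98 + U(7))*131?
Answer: -12838 + 262*√5 ≈ -12252.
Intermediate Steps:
U(P) = √(13 + P)
(-98 + U(7))*131 = (-98 + √(13 + 7))*131 = (-98 + √20)*131 = (-98 + 2*√5)*131 = -12838 + 262*√5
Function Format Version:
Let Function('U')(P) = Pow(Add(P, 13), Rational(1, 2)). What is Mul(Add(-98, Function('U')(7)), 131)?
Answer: Add(-12838, Mul(262, Pow(5, Rational(1, 2)))) ≈ -12252.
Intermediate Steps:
Function('U')(P) = Pow(Add(13, P), Rational(1, 2))
Mul(Add(-98, Function('U')(7)), 131) = Mul(Add(-98, Pow(Add(13, 7), Rational(1, 2))), 131) = Mul(Add(-98, Pow(20, Rational(1, 2))), 131) = Mul(Add(-98, Mul(2, Pow(5, Rational(1, 2)))), 131) = Add(-12838, Mul(262, Pow(5, Rational(1, 2))))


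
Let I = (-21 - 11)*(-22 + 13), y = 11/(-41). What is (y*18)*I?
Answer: -57024/41 ≈ -1390.8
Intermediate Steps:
y = -11/41 (y = 11*(-1/41) = -11/41 ≈ -0.26829)
I = 288 (I = -32*(-9) = 288)
(y*18)*I = -11/41*18*288 = -198/41*288 = -57024/41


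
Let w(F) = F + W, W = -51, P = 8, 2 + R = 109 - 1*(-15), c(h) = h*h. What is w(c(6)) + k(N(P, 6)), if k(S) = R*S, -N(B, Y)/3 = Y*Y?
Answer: -13191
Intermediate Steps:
c(h) = h²
R = 122 (R = -2 + (109 - 1*(-15)) = -2 + (109 + 15) = -2 + 124 = 122)
N(B, Y) = -3*Y² (N(B, Y) = -3*Y*Y = -3*Y²)
w(F) = -51 + F (w(F) = F - 51 = -51 + F)
k(S) = 122*S
w(c(6)) + k(N(P, 6)) = (-51 + 6²) + 122*(-3*6²) = (-51 + 36) + 122*(-3*36) = -15 + 122*(-108) = -15 - 13176 = -13191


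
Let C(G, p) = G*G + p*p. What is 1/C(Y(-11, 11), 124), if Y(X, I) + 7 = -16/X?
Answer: 121/1864217 ≈ 6.4907e-5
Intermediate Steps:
Y(X, I) = -7 - 16/X
C(G, p) = G² + p²
1/C(Y(-11, 11), 124) = 1/((-7 - 16/(-11))² + 124²) = 1/((-7 - 16*(-1/11))² + 15376) = 1/((-7 + 16/11)² + 15376) = 1/((-61/11)² + 15376) = 1/(3721/121 + 15376) = 1/(1864217/121) = 121/1864217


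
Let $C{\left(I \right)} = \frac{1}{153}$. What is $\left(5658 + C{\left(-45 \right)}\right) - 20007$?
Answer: $- \frac{2195396}{153} \approx -14349.0$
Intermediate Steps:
$C{\left(I \right)} = \frac{1}{153}$
$\left(5658 + C{\left(-45 \right)}\right) - 20007 = \left(5658 + \frac{1}{153}\right) - 20007 = \frac{865675}{153} - 20007 = - \frac{2195396}{153}$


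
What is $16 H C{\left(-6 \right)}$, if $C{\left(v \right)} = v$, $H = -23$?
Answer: $2208$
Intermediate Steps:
$16 H C{\left(-6 \right)} = 16 \left(-23\right) \left(-6\right) = \left(-368\right) \left(-6\right) = 2208$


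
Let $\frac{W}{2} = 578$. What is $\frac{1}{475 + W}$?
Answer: $\frac{1}{1631} \approx 0.00061312$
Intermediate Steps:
$W = 1156$ ($W = 2 \cdot 578 = 1156$)
$\frac{1}{475 + W} = \frac{1}{475 + 1156} = \frac{1}{1631}$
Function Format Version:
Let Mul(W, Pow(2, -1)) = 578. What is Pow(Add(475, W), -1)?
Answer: Rational(1, 1631) ≈ 0.00061312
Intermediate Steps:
W = 1156 (W = Mul(2, 578) = 1156)
Pow(Add(475, W), -1) = Pow(Add(475, 1156), -1) = Pow(1631, -1) = Rational(1, 1631)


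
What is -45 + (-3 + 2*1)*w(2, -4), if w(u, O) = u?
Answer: -47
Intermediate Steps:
-45 + (-3 + 2*1)*w(2, -4) = -45 + (-3 + 2*1)*2 = -45 + (-3 + 2)*2 = -45 - 1*2 = -45 - 2 = -47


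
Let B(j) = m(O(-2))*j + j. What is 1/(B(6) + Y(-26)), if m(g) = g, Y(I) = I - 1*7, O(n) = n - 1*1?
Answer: -1/45 ≈ -0.022222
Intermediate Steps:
O(n) = -1 + n (O(n) = n - 1 = -1 + n)
Y(I) = -7 + I (Y(I) = I - 7 = -7 + I)
B(j) = -2*j (B(j) = (-1 - 2)*j + j = -3*j + j = -2*j)
1/(B(6) + Y(-26)) = 1/(-2*6 + (-7 - 26)) = 1/(-12 - 33) = 1/(-45) = -1/45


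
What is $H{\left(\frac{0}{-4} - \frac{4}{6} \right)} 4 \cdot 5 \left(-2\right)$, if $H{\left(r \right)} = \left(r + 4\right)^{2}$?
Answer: $- \frac{4000}{9} \approx -444.44$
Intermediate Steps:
$H{\left(r \right)} = \left(4 + r\right)^{2}$
$H{\left(\frac{0}{-4} - \frac{4}{6} \right)} 4 \cdot 5 \left(-2\right) = \left(4 + \left(\frac{0}{-4} - \frac{4}{6}\right)\right)^{2} \cdot 4 \cdot 5 \left(-2\right) = \left(4 + \left(0 \left(- \frac{1}{4}\right) - \frac{2}{3}\right)\right)^{2} \cdot 20 \left(-2\right) = \left(4 + \left(0 - \frac{2}{3}\right)\right)^{2} \left(-40\right) = \left(4 - \frac{2}{3}\right)^{2} \left(-40\right) = \left(\frac{10}{3}\right)^{2} \left(-40\right) = \frac{100}{9} \left(-40\right) = - \frac{4000}{9}$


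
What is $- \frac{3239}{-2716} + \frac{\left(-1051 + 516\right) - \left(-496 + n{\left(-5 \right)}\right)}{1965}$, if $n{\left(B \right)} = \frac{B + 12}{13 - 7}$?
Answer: $\frac{18766627}{16010820} \approx 1.1721$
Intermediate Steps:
$n{\left(B \right)} = 2 + \frac{B}{6}$ ($n{\left(B \right)} = \frac{12 + B}{6} = \left(12 + B\right) \frac{1}{6} = 2 + \frac{B}{6}$)
$- \frac{3239}{-2716} + \frac{\left(-1051 + 516\right) - \left(-496 + n{\left(-5 \right)}\right)}{1965} = - \frac{3239}{-2716} + \frac{\left(-1051 + 516\right) + \left(496 - \left(2 + \frac{1}{6} \left(-5\right)\right)\right)}{1965} = \left(-3239\right) \left(- \frac{1}{2716}\right) + \left(-535 + \left(496 - \left(2 - \frac{5}{6}\right)\right)\right) \frac{1}{1965} = \frac{3239}{2716} + \left(-535 + \left(496 - \frac{7}{6}\right)\right) \frac{1}{1965} = \frac{3239}{2716} + \left(-535 + \frac{2969}{6}\right) \frac{1}{1965} = \frac{3239}{2716} - \frac{241}{11790} = \frac{18766627}{16010820}$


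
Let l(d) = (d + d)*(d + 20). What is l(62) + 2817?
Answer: 12985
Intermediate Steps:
l(d) = 2*d*(20 + d) (l(d) = (2*d)*(20 + d) = 2*d*(20 + d))
l(62) + 2817 = 2*62*(20 + 62) + 2817 = 2*62*82 + 2817 = 10168 + 2817 = 12985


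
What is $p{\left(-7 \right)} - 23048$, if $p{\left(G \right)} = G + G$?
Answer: $-23062$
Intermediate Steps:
$p{\left(G \right)} = 2 G$
$p{\left(-7 \right)} - 23048 = 2 \left(-7\right) - 23048 = -14 - 23048 = -23062$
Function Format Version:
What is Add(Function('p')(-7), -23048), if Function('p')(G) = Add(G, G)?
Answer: -23062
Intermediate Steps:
Function('p')(G) = Mul(2, G)
Add(Function('p')(-7), -23048) = Add(Mul(2, -7), -23048) = Add(-14, -23048) = -23062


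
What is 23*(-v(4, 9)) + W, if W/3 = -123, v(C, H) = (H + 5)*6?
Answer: -2301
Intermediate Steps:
v(C, H) = 30 + 6*H (v(C, H) = (5 + H)*6 = 30 + 6*H)
W = -369 (W = 3*(-123) = -369)
23*(-v(4, 9)) + W = 23*(-(30 + 6*9)) - 369 = 23*(-(30 + 54)) - 369 = 23*(-1*84) - 369 = 23*(-84) - 369 = -1932 - 369 = -2301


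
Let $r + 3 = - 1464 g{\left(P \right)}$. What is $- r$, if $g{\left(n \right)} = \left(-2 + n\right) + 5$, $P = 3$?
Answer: $8787$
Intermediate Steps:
$g{\left(n \right)} = 3 + n$
$r = -8787$ ($r = -3 - 1464 \left(3 + 3\right) = -3 - 8784 = -8787$)
$- r = \left(-1\right) \left(-8787\right) = 8787$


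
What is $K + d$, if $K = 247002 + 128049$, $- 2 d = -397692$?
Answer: $573897$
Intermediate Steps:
$d = 198846$ ($d = \left(- \frac{1}{2}\right) \left(-397692\right) = 198846$)
$K = 375051$
$K + d = 375051 + 198846 = 573897$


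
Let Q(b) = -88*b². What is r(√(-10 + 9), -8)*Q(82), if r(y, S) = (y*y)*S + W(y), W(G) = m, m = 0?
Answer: -4733696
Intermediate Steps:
W(G) = 0
r(y, S) = S*y² (r(y, S) = (y*y)*S + 0 = y²*S + 0 = S*y² + 0 = S*y²)
r(√(-10 + 9), -8)*Q(82) = (-8*(√(-10 + 9))²)*(-88*82²) = (-8*(√(-1))²)*(-88*6724) = -8*I²*(-591712) = -8*(-1)*(-591712) = 8*(-591712) = -4733696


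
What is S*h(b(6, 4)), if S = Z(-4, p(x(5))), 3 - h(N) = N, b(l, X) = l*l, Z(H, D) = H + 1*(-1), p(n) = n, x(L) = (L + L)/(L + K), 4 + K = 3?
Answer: 165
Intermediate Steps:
K = -1 (K = -4 + 3 = -1)
x(L) = 2*L/(-1 + L) (x(L) = (L + L)/(L - 1) = (2*L)/(-1 + L) = 2*L/(-1 + L))
Z(H, D) = -1 + H (Z(H, D) = H - 1 = -1 + H)
b(l, X) = l²
h(N) = 3 - N
S = -5 (S = -1 - 4 = -5)
S*h(b(6, 4)) = -5*(3 - 1*6²) = -5*(3 - 1*36) = -5*(3 - 36) = -5*(-33) = 165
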